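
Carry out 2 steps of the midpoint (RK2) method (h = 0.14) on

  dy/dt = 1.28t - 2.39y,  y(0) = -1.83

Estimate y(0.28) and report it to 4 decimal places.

-0.9098

Midpoint: k1 = f(t_n, y_n); k2 = f(t_n + h/2, y_n + (h/2)·k1); y_{n+1} = y_n + h·k2.
t=0.000000, y=-1.830000:
  k1 = f(0.000000, -1.830000) = 4.373700
  k2 = f(0.070000, -1.523841) = 3.731580
  y ← -1.830000 + 0.14·3.731580 = -1.307579
t=0.140000, y=-1.307579:
  k1 = f(0.140000, -1.307579) = 3.304313
  k2 = f(0.210000, -1.076277) = 2.841102
  y ← -1.307579 + 0.14·2.841102 = -0.909825
y(0.28) ≈ -0.9098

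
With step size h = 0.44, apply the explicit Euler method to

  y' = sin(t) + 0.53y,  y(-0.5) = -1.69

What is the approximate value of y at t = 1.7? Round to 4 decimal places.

Euler: y_{n+1} = y_n + h·f(t_n, y_n).
t=-0.500000, y=-1.690000: f=-1.375126 → y ← -1.690000 + 0.44·(-1.375126) = -2.295055
t=-0.060000, y=-2.295055: f=-1.276343 → y ← -2.295055 + 0.44·(-1.276343) = -2.856646
t=0.380000, y=-2.856646: f=-1.143102 → y ← -2.856646 + 0.44·(-1.143102) = -3.359611
t=0.820000, y=-3.359611: f=-1.049448 → y ← -3.359611 + 0.44·(-1.049448) = -3.821368
t=1.260000, y=-3.821368: f=-1.073235 → y ← -3.821368 + 0.44·(-1.073235) = -4.293592
y(1.7) ≈ -4.2936

-4.2936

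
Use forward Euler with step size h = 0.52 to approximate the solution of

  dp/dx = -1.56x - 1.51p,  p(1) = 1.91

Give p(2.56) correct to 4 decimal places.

Euler: p_{n+1} = p_n + h·f(x_n, p_n).
x=1.000000, p=1.910000: f=-4.444100 → p ← 1.910000 + 0.52·(-4.444100) = -0.400932
x=1.520000, p=-0.400932: f=-1.765793 → p ← -0.400932 + 0.52·(-1.765793) = -1.319144
x=2.040000, p=-1.319144: f=-1.190492 → p ← -1.319144 + 0.52·(-1.190492) = -1.938200
p(2.56) ≈ -1.9382

-1.9382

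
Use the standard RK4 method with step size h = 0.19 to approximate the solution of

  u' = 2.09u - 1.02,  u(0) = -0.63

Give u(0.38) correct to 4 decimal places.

-1.9855

RK4: k1 = f(t_n, u_n); k2 = f(t_n + h/2, u_n + (h/2)·k1); k3 = f(t_n + h/2, u_n + (h/2)·k2); k4 = f(t_n + h, u_n + h·k3); u_{n+1} = u_n + (h/6)·(k1 + 2k2 + 2k3 + k4).
t=0.000000, u=-0.630000:
  k1 = f(0.000000, -0.630000) = -2.336700
  k2 = f(0.095000, -0.851986) = -2.800652
  k3 = f(0.095000, -0.896062) = -2.892769
  k4 = f(0.190000, -1.179626) = -3.485419
  u ← -0.630000 + (0.19/6)·(k1 + 2k2 + 2k3 + k4) = -1.174950
t=0.190000, u=-1.174950:
  k1 = f(0.190000, -1.174950) = -3.475646
  k2 = f(0.285000, -1.505137) = -4.165736
  k3 = f(0.285000, -1.570695) = -4.302753
  k4 = f(0.380000, -1.992474) = -5.184270
  u ← -1.174950 + (0.19/6)·(k1 + 2k2 + 2k3 + k4) = -1.985519
u(0.38) ≈ -1.9855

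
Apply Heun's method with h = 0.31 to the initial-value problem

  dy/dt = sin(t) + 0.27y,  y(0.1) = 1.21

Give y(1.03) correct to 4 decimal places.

Heun: k1 = f(t_n, y_n); k2 = f(t_n + h, y_n + h·k1); y_{n+1} = y_n + (h/2)·(k1 + k2).
t=0.100000, y=1.210000:
  k1 = f(0.100000, 1.210000) = 0.426533
  k2 = f(0.410000, 1.342225) = 0.761010
  y ← 1.210000 + (0.31/2)·(0.426533 + 0.761010) = 1.394069
t=0.410000, y=1.394069:
  k1 = f(0.410000, 1.394069) = 0.775008
  k2 = f(0.720000, 1.634322) = 1.100652
  y ← 1.394069 + (0.31/2)·(0.775008 + 1.100652) = 1.684796
t=0.720000, y=1.684796:
  k1 = f(0.720000, 1.684796) = 1.114280
  k2 = f(1.030000, 2.030223) = 1.405459
  y ← 1.684796 + (0.31/2)·(1.114280 + 1.405459) = 2.075356
y(1.03) ≈ 2.0754

2.0754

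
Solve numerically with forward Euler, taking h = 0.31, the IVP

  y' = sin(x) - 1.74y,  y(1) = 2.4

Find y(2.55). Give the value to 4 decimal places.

Euler: y_{n+1} = y_n + h·f(x_n, y_n).
x=1.000000, y=2.400000: f=-3.334529 → y ← 2.400000 + 0.31·(-3.334529) = 1.366296
x=1.310000, y=1.366296: f=-1.411170 → y ← 1.366296 + 0.31·(-1.411170) = 0.928833
x=1.620000, y=0.928833: f=-0.617380 → y ← 0.928833 + 0.31·(-0.617380) = 0.737445
x=1.930000, y=0.737445: f=-0.346978 → y ← 0.737445 + 0.31·(-0.346978) = 0.629882
x=2.240000, y=0.629882: f=-0.311679 → y ← 0.629882 + 0.31·(-0.311679) = 0.533262
y(2.55) ≈ 0.5333

0.5333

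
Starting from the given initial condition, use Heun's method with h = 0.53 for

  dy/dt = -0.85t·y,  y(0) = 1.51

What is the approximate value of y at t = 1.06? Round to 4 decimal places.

Heun: k1 = f(t_n, y_n); k2 = f(t_n + h, y_n + h·k1); y_{n+1} = y_n + (h/2)·(k1 + k2).
t=0.000000, y=1.510000:
  k1 = f(0.000000, 1.510000) = 0.000000
  k2 = f(0.530000, 1.510000) = -0.680255
  y ← 1.510000 + (0.53/2)·(0.000000 + (-0.680255)) = 1.329732
t=0.530000, y=1.329732:
  k1 = f(0.530000, 1.329732) = -0.599044
  k2 = f(1.060000, 1.012239) = -0.912027
  y ← 1.329732 + (0.53/2)·(-0.599044 + (-0.912027)) = 0.929298
y(1.06) ≈ 0.9293

0.9293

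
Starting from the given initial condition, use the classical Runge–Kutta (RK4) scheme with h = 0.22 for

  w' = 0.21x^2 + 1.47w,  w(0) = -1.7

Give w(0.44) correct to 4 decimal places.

RK4: k1 = f(x_n, w_n); k2 = f(x_n + h/2, w_n + (h/2)·k1); k3 = f(x_n + h/2, w_n + (h/2)·k2); k4 = f(x_n + h, w_n + h·k3); w_{n+1} = w_n + (h/6)·(k1 + 2k2 + 2k3 + k4).
x=0.000000, w=-1.700000:
  k1 = f(0.000000, -1.700000) = -2.499000
  k2 = f(0.110000, -1.974890) = -2.900547
  k3 = f(0.110000, -2.019060) = -2.965477
  k4 = f(0.220000, -2.352405) = -3.447871
  w ← -1.700000 + (0.22/6)·(k1 + 2k2 + 2k3 + k4) = -2.348227
x=0.220000, w=-2.348227:
  k1 = f(0.220000, -2.348227) = -3.441730
  k2 = f(0.330000, -2.726817) = -3.985553
  k3 = f(0.330000, -2.786638) = -4.073489
  k4 = f(0.440000, -3.244395) = -4.728604
  w ← -2.348227 + (0.22/6)·(k1 + 2k2 + 2k3 + k4) = -3.238802
w(0.44) ≈ -3.2388

-3.2388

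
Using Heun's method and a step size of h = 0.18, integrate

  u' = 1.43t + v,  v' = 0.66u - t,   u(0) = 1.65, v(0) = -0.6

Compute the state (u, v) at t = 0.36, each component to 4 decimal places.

1.5895, -0.2890

Heun on (u,v): k1 = f(t_n, state_n); k2 = f(t_n + h, state_n + h·k1); state_{n+1} = state_n + (h/2)·(k1 + k2).
0.000000: (1.650000, -0.600000)
  k1 = (-0.600000, 1.089000)
  predictor → (1.542000, -0.403980)
  k2 = (-0.146580, 0.837720)
  → (1.582808, -0.426595)
0.180000: (1.582808, -0.426595)
  k1 = (-0.169195, 0.864653)
  predictor → (1.552353, -0.270958)
  k2 = (0.243842, 0.664553)
  → (1.589526, -0.288967)
(u(0.36), v(0.36)) ≈ (1.5895, -0.2890)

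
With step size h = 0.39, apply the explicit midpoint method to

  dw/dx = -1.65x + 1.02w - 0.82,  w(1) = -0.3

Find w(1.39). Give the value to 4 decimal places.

Midpoint: k1 = f(x_n, w_n); k2 = f(x_n + h/2, w_n + (h/2)·k1); w_{n+1} = w_n + h·k2.
x=1.000000, w=-0.300000:
  k1 = f(1.000000, -0.300000) = -2.776000
  k2 = f(1.195000, -0.841320) = -3.649896
  w ← -0.300000 + 0.39·(-3.649896) = -1.723460
w(1.39) ≈ -1.7235

-1.7235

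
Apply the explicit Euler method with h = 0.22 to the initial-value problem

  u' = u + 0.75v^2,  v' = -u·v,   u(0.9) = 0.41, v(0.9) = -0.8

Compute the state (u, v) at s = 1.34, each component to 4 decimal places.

0.8265, -0.6308

Euler on (u,v): u_{n+1} = u_n + h·u', v_{n+1} = v_n + h·v'.
0.900000: (0.410000, -0.800000); f=(0.890000, 0.328000) → (0.605800, -0.727840)
1.120000: (0.605800, -0.727840); f=(1.003113, 0.440925) → (0.826485, -0.630836)
(u(1.34), v(1.34)) ≈ (0.8265, -0.6308)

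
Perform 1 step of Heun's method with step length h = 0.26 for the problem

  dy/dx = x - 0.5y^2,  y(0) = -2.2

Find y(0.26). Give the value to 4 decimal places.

-3.0011

Heun: k1 = f(x_n, y_n); k2 = f(x_n + h, y_n + h·k1); y_{n+1} = y_n + (h/2)·(k1 + k2).
x=0.000000, y=-2.200000:
  k1 = f(0.000000, -2.200000) = -2.420000
  k2 = f(0.260000, -2.829200) = -3.742186
  y ← -2.200000 + (0.26/2)·(-2.420000 + (-3.742186)) = -3.001084
y(0.26) ≈ -3.0011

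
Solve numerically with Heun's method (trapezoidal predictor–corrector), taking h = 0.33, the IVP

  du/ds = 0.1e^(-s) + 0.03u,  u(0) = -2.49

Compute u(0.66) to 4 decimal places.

Heun: k1 = f(s_n, u_n); k2 = f(s_n + h, u_n + h·k1); u_{n+1} = u_n + (h/2)·(k1 + k2).
s=0.000000, u=-2.490000:
  k1 = f(0.000000, -2.490000) = 0.025300
  k2 = f(0.330000, -2.481651) = -0.002557
  u ← -2.490000 + (0.33/2)·(0.025300 + (-0.002557)) = -2.486247
s=0.330000, u=-2.486247:
  k1 = f(0.330000, -2.486247) = -0.002695
  k2 = f(0.660000, -2.487137) = -0.022929
  u ← -2.486247 + (0.33/2)·(-0.002695 + (-0.022929)) = -2.490475
u(0.66) ≈ -2.4905

-2.4905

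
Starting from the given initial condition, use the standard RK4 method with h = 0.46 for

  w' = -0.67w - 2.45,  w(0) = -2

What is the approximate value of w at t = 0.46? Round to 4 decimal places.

-2.4394

RK4: k1 = f(t_n, w_n); k2 = f(t_n + h/2, w_n + (h/2)·k1); k3 = f(t_n + h/2, w_n + (h/2)·k2); k4 = f(t_n + h, w_n + h·k3); w_{n+1} = w_n + (h/6)·(k1 + 2k2 + 2k3 + k4).
t=0.000000, w=-2.000000:
  k1 = f(0.000000, -2.000000) = -1.110000
  k2 = f(0.230000, -2.255300) = -0.938949
  k3 = f(0.230000, -2.215958) = -0.965308
  k4 = f(0.460000, -2.444042) = -0.812492
  w ← -2.000000 + (0.46/6)·(k1 + 2k2 + 2k3 + k4) = -2.439377
w(0.46) ≈ -2.4394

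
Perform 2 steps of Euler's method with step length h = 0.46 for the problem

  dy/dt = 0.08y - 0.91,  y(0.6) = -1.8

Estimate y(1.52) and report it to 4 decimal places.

-2.7875

Euler: y_{n+1} = y_n + h·f(t_n, y_n).
t=0.600000, y=-1.800000: f=-1.054000 → y ← -1.800000 + 0.46·(-1.054000) = -2.284840
t=1.060000, y=-2.284840: f=-1.092787 → y ← -2.284840 + 0.46·(-1.092787) = -2.787522
y(1.52) ≈ -2.7875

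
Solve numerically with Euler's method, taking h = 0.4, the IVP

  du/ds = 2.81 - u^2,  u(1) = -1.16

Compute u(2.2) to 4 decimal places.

Euler: u_{n+1} = u_n + h·f(s_n, u_n).
s=1.000000, u=-1.160000: f=1.464400 → u ← -1.160000 + 0.4·1.464400 = -0.574240
s=1.400000, u=-0.574240: f=2.480248 → u ← -0.574240 + 0.4·2.480248 = 0.417859
s=1.800000, u=0.417859: f=2.635394 → u ← 0.417859 + 0.4·2.635394 = 1.472017
u(2.2) ≈ 1.4720

1.4720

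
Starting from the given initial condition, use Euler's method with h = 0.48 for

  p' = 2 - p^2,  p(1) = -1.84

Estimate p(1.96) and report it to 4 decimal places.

-4.5573

Euler: p_{n+1} = p_n + h·f(s_n, p_n).
s=1.000000, p=-1.840000: f=-1.385600 → p ← -1.840000 + 0.48·(-1.385600) = -2.505088
s=1.480000, p=-2.505088: f=-4.275466 → p ← -2.505088 + 0.48·(-4.275466) = -4.557312
p(1.96) ≈ -4.5573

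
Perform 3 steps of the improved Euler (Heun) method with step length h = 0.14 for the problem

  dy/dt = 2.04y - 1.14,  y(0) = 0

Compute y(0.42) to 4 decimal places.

Heun: k1 = f(t_n, y_n); k2 = f(t_n + h, y_n + h·k1); y_{n+1} = y_n + (h/2)·(k1 + k2).
t=0.000000, y=0.000000:
  k1 = f(0.000000, 0.000000) = -1.140000
  k2 = f(0.140000, -0.159600) = -1.465584
  y ← 0.000000 + (0.14/2)·(-1.140000 + (-1.465584)) = -0.182391
t=0.140000, y=-0.182391:
  k1 = f(0.140000, -0.182391) = -1.512077
  k2 = f(0.280000, -0.394082) = -1.943927
  y ← -0.182391 + (0.14/2)·(-1.512077 + (-1.943927)) = -0.424311
t=0.280000, y=-0.424311:
  k1 = f(0.280000, -0.424311) = -2.005595
  k2 = f(0.420000, -0.705094) = -2.578393
  y ← -0.424311 + (0.14/2)·(-2.005595 + (-2.578393)) = -0.745190
y(0.42) ≈ -0.7452

-0.7452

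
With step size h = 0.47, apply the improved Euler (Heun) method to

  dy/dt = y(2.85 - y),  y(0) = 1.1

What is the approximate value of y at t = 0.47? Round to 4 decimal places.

Heun: k1 = f(t_n, y_n); k2 = f(t_n + h, y_n + h·k1); y_{n+1} = y_n + (h/2)·(k1 + k2).
t=0.000000, y=1.100000:
  k1 = f(0.000000, 1.100000) = 1.925000
  k2 = f(0.470000, 2.004750) = 1.694515
  y ← 1.100000 + (0.47/2)·(1.925000 + 1.694515) = 1.950586
y(0.47) ≈ 1.9506

1.9506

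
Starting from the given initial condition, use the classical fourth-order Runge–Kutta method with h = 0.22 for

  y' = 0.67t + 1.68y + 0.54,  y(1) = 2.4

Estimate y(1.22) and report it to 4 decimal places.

3.8134

RK4: k1 = f(t_n, y_n); k2 = f(t_n + h/2, y_n + (h/2)·k1); k3 = f(t_n + h/2, y_n + (h/2)·k2); k4 = f(t_n + h, y_n + h·k3); y_{n+1} = y_n + (h/6)·(k1 + 2k2 + 2k3 + k4).
t=1.000000, y=2.400000:
  k1 = f(1.000000, 2.400000) = 5.242000
  k2 = f(1.110000, 2.976620) = 6.284422
  k3 = f(1.110000, 3.091286) = 6.477061
  k4 = f(1.220000, 3.824953) = 7.783322
  y ← 2.400000 + (0.22/6)·(k1 + 2k2 + 2k3 + k4) = 3.813437
y(1.22) ≈ 3.8134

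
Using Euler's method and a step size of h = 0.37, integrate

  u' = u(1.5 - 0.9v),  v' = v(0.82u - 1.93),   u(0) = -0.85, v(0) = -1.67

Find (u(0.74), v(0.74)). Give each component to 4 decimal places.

Euler on (u,v): u_{n+1} = u_n + h·u', v_{n+1} = v_n + h·v'.
0.000000: (-0.850000, -1.670000); f=(-2.552550, 4.387090) → (-1.794443, -0.046777)
0.370000: (-1.794443, -0.046777); f=(-2.767210, 0.159108) → (-2.818311, 0.012093)
(u(0.74), v(0.74)) ≈ (-2.8183, 0.0121)

-2.8183, 0.0121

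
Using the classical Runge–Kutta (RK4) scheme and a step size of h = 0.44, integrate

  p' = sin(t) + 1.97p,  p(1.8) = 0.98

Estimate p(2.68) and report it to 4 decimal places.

7.4817

RK4: k1 = f(t_n, p_n); k2 = f(t_n + h/2, p_n + (h/2)·k1); k3 = f(t_n + h/2, p_n + (h/2)·k2); k4 = f(t_n + h, p_n + h·k3); p_{n+1} = p_n + (h/6)·(k1 + 2k2 + 2k3 + k4).
t=1.800000, p=0.980000:
  k1 = f(1.800000, 0.980000) = 2.904448
  k2 = f(2.020000, 1.618978) = 4.090181
  k3 = f(2.020000, 1.879840) = 4.604078
  k4 = f(2.240000, 3.005794) = 6.705730
  p ← 0.980000 + (0.44/6)·(k1 + 2k2 + 2k3 + k4) = 2.959904
t=2.240000, p=2.959904:
  k1 = f(2.240000, 2.959904) = 6.615327
  k2 = f(2.460000, 4.415276) = 9.328125
  k3 = f(2.460000, 5.012092) = 10.503851
  k4 = f(2.680000, 7.581599) = 15.381124
  p ← 2.959904 + (0.44/6)·(k1 + 2k2 + 2k3 + k4) = 7.481667
p(2.68) ≈ 7.4817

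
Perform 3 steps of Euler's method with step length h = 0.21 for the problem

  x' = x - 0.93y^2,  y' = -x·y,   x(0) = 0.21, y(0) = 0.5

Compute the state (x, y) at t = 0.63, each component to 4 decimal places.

0.2057, 0.4378

Euler on (x,y): x_{n+1} = x_n + h·x', y_{n+1} = y_n + h·y'.
0.000000: (0.210000, 0.500000); f=(-0.022500, -0.105000) → (0.205275, 0.477950)
0.210000: (0.205275, 0.477950); f=(-0.007171, -0.098111) → (0.203769, 0.457347)
0.420000: (0.203769, 0.457347); f=(0.009245, -0.093193) → (0.205711, 0.437776)
(x(0.63), y(0.63)) ≈ (0.2057, 0.4378)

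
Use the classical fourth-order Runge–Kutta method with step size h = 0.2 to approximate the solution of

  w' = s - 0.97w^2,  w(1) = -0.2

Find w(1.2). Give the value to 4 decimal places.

0.0175

RK4: k1 = f(s_n, w_n); k2 = f(s_n + h/2, w_n + (h/2)·k1); k3 = f(s_n + h/2, w_n + (h/2)·k2); k4 = f(s_n + h, w_n + h·k3); w_{n+1} = w_n + (h/6)·(k1 + 2k2 + 2k3 + k4).
s=1.000000, w=-0.200000:
  k1 = f(1.000000, -0.200000) = 0.961200
  k2 = f(1.100000, -0.103880) = 1.089533
  k3 = f(1.100000, -0.091047) = 1.091959
  k4 = f(1.200000, 0.018392) = 1.199672
  w ← -0.200000 + (0.2/6)·(k1 + 2k2 + 2k3 + k4) = 0.017462
w(1.2) ≈ 0.0175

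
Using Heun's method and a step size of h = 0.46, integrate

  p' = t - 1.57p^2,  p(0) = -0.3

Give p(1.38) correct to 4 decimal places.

0.4714

Heun: k1 = f(t_n, p_n); k2 = f(t_n + h, p_n + h·k1); p_{n+1} = p_n + (h/2)·(k1 + k2).
t=0.000000, p=-0.300000:
  k1 = f(0.000000, -0.300000) = -0.141300
  k2 = f(0.460000, -0.364998) = 0.250839
  p ← -0.300000 + (0.46/2)·(-0.141300 + 0.250839) = -0.274806
t=0.460000, p=-0.274806:
  k1 = f(0.460000, -0.274806) = 0.341436
  k2 = f(0.920000, -0.117745) = 0.898234
  p ← -0.274806 + (0.46/2)·(0.341436 + 0.898234) = 0.010318
t=0.920000, p=0.010318:
  k1 = f(0.920000, 0.010318) = 0.919833
  k2 = f(1.380000, 0.433441) = 1.085042
  p ← 0.010318 + (0.46/2)·(0.919833 + 1.085042) = 0.471439
p(1.38) ≈ 0.4714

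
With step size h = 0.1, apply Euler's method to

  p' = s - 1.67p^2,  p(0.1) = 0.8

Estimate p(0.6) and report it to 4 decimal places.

0.5750

Euler: p_{n+1} = p_n + h·f(s_n, p_n).
s=0.100000, p=0.800000: f=-0.968800 → p ← 0.800000 + 0.1·(-0.968800) = 0.703120
s=0.200000, p=0.703120: f=-0.625611 → p ← 0.703120 + 0.1·(-0.625611) = 0.640559
s=0.300000, p=0.640559: f=-0.385227 → p ← 0.640559 + 0.1·(-0.385227) = 0.602036
s=0.400000, p=0.602036: f=-0.205287 → p ← 0.602036 + 0.1·(-0.205287) = 0.581507
s=0.500000, p=0.581507: f=-0.064712 → p ← 0.581507 + 0.1·(-0.064712) = 0.575036
p(0.6) ≈ 0.5750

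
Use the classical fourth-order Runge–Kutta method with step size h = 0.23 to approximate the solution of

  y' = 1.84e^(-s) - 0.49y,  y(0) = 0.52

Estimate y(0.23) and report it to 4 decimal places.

0.8213

RK4: k1 = f(s_n, y_n); k2 = f(s_n + h/2, y_n + (h/2)·k1); k3 = f(s_n + h/2, y_n + (h/2)·k2); k4 = f(s_n + h, y_n + h·k3); y_{n+1} = y_n + (h/6)·(k1 + 2k2 + 2k3 + k4).
s=0.000000, y=0.520000:
  k1 = f(0.000000, 0.520000) = 1.585200
  k2 = f(0.115000, 0.702298) = 1.295988
  k3 = f(0.115000, 0.669039) = 1.312285
  k4 = f(0.230000, 0.821826) = 1.059247
  y ← 0.520000 + (0.23/6)·(k1 + 2k2 + 2k3 + k4) = 0.821338
y(0.23) ≈ 0.8213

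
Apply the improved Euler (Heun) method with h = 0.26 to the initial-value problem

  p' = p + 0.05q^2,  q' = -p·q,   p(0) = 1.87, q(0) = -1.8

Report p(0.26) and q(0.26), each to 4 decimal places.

2.4515, -1.0741

Heun on (p,q): k1 = f(x_n, state_n); k2 = f(x_n + h, state_n + h·k1); state_{n+1} = state_n + (h/2)·(k1 + k2).
0.000000: (1.870000, -1.800000)
  k1 = (2.032000, 3.366000)
  predictor → (2.398320, -0.924840)
  k2 = (2.441086, 2.218062)
  → (2.451501, -1.074072)
(p(0.26), q(0.26)) ≈ (2.4515, -1.0741)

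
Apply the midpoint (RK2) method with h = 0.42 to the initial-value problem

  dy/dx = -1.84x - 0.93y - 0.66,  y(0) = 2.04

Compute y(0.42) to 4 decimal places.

1.0134

Midpoint: k1 = f(x_n, y_n); k2 = f(x_n + h/2, y_n + (h/2)·k1); y_{n+1} = y_n + h·k2.
x=0.000000, y=2.040000:
  k1 = f(0.000000, 2.040000) = -2.557200
  k2 = f(0.210000, 1.502988) = -2.444179
  y ← 2.040000 + 0.42·(-2.444179) = 1.013445
y(0.42) ≈ 1.0134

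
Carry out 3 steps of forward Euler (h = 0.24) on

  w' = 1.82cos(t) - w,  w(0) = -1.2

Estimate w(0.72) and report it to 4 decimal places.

Euler: w_{n+1} = w_n + h·f(t_n, w_n).
t=0.000000, w=-1.200000: f=3.020000 → w ← -1.200000 + 0.24·3.020000 = -0.475200
t=0.240000, w=-0.475200: f=2.243035 → w ← -0.475200 + 0.24·2.243035 = 0.063128
t=0.480000, w=0.063128: f=1.551202 → w ← 0.063128 + 0.24·1.551202 = 0.435417
w(0.72) ≈ 0.4354

0.4354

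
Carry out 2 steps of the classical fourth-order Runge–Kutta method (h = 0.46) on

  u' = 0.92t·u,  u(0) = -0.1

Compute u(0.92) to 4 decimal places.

RK4: k1 = f(t_n, u_n); k2 = f(t_n + h/2, u_n + (h/2)·k1); k3 = f(t_n + h/2, u_n + (h/2)·k2); k4 = f(t_n + h, u_n + h·k3); u_{n+1} = u_n + (h/6)·(k1 + 2k2 + 2k3 + k4).
t=0.000000, u=-0.100000:
  k1 = f(0.000000, -0.100000) = 0.000000
  k2 = f(0.230000, -0.100000) = -0.021160
  k3 = f(0.230000, -0.104867) = -0.022190
  k4 = f(0.460000, -0.110207) = -0.046640
  u ← -0.100000 + (0.46/6)·(k1 + 2k2 + 2k3 + k4) = -0.110223
t=0.460000, u=-0.110223:
  k1 = f(0.460000, -0.110223) = -0.046646
  k2 = f(0.690000, -0.120951) = -0.076780
  k3 = f(0.690000, -0.127882) = -0.081180
  k4 = f(0.920000, -0.147565) = -0.124899
  u ← -0.110223 + (0.46/6)·(k1 + 2k2 + 2k3 + k4) = -0.147595
u(0.92) ≈ -0.1476

-0.1476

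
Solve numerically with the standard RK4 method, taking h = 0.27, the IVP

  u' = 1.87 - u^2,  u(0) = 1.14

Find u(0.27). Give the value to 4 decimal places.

RK4: k1 = f(t_n, u_n); k2 = f(t_n + h/2, u_n + (h/2)·k1); k3 = f(t_n + h/2, u_n + (h/2)·k2); k4 = f(t_n + h, u_n + h·k3); u_{n+1} = u_n + (h/6)·(k1 + 2k2 + 2k3 + k4).
t=0.000000, u=1.140000:
  k1 = f(0.000000, 1.140000) = 0.570400
  k2 = f(0.135000, 1.217004) = 0.388901
  k3 = f(0.135000, 1.192502) = 0.447940
  k4 = f(0.270000, 1.260944) = 0.280021
  u ← 1.140000 + (0.27/6)·(k1 + 2k2 + 2k3 + k4) = 1.253585
u(0.27) ≈ 1.2536

1.2536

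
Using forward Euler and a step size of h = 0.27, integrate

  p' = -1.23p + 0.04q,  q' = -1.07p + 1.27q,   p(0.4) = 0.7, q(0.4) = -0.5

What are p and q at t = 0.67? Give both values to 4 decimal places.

Euler on (p,q): p_{n+1} = p_n + h·p', q_{n+1} = q_n + h·q'.
0.400000: (0.700000, -0.500000); f=(-0.881000, -1.384000) → (0.462130, -0.873680)
(p(0.67), q(0.67)) ≈ (0.4621, -0.8737)

0.4621, -0.8737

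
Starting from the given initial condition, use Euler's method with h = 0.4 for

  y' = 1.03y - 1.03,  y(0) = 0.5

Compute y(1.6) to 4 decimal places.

-0.9875

Euler: y_{n+1} = y_n + h·f(x_n, y_n).
x=0.000000, y=0.500000: f=-0.515000 → y ← 0.500000 + 0.4·(-0.515000) = 0.294000
x=0.400000, y=0.294000: f=-0.727180 → y ← 0.294000 + 0.4·(-0.727180) = 0.003128
x=0.800000, y=0.003128: f=-1.026778 → y ← 0.003128 + 0.4·(-1.026778) = -0.407583
x=1.200000, y=-0.407583: f=-1.449811 → y ← -0.407583 + 0.4·(-1.449811) = -0.987508
y(1.6) ≈ -0.9875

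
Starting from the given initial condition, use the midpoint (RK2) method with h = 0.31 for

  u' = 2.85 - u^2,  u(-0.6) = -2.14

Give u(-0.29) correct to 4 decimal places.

-3.0542

Midpoint: k1 = f(x_n, u_n); k2 = f(x_n + h/2, u_n + (h/2)·k1); u_{n+1} = u_n + h·k2.
x=-0.600000, u=-2.140000:
  k1 = f(-0.600000, -2.140000) = -1.729600
  k2 = f(-0.445000, -2.408088) = -2.948888
  u ← -2.140000 + 0.31·(-2.948888) = -3.054155
u(-0.29) ≈ -3.0542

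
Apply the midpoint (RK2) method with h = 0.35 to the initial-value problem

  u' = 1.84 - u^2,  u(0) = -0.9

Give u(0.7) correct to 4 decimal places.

0.1989

Midpoint: k1 = f(s_n, u_n); k2 = f(s_n + h/2, u_n + (h/2)·k1); u_{n+1} = u_n + h·k2.
s=0.000000, u=-0.900000:
  k1 = f(0.000000, -0.900000) = 1.030000
  k2 = f(0.175000, -0.719750) = 1.321960
  u ← -0.900000 + 0.35·1.321960 = -0.437314
s=0.350000, u=-0.437314:
  k1 = f(0.350000, -0.437314) = 1.648756
  k2 = f(0.525000, -0.148782) = 1.817864
  u ← -0.437314 + 0.35·1.817864 = 0.198938
u(0.7) ≈ 0.1989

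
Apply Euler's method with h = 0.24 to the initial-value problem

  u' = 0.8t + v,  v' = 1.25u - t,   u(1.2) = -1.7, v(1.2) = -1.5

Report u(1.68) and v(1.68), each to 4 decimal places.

-2.1046, -3.1925

Euler on (u,v): u_{n+1} = u_n + h·u', v_{n+1} = v_n + h·v'.
1.200000: (-1.700000, -1.500000); f=(-0.540000, -3.325000) → (-1.829600, -2.298000)
1.440000: (-1.829600, -2.298000); f=(-1.146000, -3.727000) → (-2.104640, -3.192480)
(u(1.68), v(1.68)) ≈ (-2.1046, -3.1925)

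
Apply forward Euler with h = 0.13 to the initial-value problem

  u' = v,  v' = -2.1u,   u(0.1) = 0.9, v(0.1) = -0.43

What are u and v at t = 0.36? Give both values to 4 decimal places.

0.7563, -0.9061

Euler on (u,v): u_{n+1} = u_n + h·u', v_{n+1} = v_n + h·v'.
0.100000: (0.900000, -0.430000); f=(-0.430000, -1.890000) → (0.844100, -0.675700)
0.230000: (0.844100, -0.675700); f=(-0.675700, -1.772610) → (0.756259, -0.906139)
(u(0.36), v(0.36)) ≈ (0.7563, -0.9061)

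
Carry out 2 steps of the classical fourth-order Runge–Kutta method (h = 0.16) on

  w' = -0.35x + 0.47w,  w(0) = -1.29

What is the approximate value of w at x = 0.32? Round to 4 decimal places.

RK4: k1 = f(x_n, w_n); k2 = f(x_n + h/2, w_n + (h/2)·k1); k3 = f(x_n + h/2, w_n + (h/2)·k2); k4 = f(x_n + h, w_n + h·k3); w_{n+1} = w_n + (h/6)·(k1 + 2k2 + 2k3 + k4).
x=0.000000, w=-1.290000:
  k1 = f(0.000000, -1.290000) = -0.606300
  k2 = f(0.080000, -1.338504) = -0.657097
  k3 = f(0.080000, -1.342568) = -0.659007
  k4 = f(0.160000, -1.395441) = -0.711857
  w ← -1.290000 + (0.16/6)·(k1 + 2k2 + 2k3 + k4) = -1.395343
x=0.160000, w=-1.395343:
  k1 = f(0.160000, -1.395343) = -0.711811
  k2 = f(0.240000, -1.452288) = -0.766575
  k3 = f(0.240000, -1.456669) = -0.768634
  k4 = f(0.320000, -1.518325) = -0.825613
  w ← -1.395343 + (0.16/6)·(k1 + 2k2 + 2k3 + k4) = -1.518219
w(0.32) ≈ -1.5182

-1.5182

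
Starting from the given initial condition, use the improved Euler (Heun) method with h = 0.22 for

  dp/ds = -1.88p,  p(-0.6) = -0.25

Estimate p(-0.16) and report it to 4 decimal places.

Heun: k1 = f(s_n, p_n); k2 = f(s_n + h, p_n + h·k1); p_{n+1} = p_n + (h/2)·(k1 + k2).
s=-0.600000, p=-0.250000:
  k1 = f(-0.600000, -0.250000) = 0.470000
  k2 = f(-0.380000, -0.146600) = 0.275608
  p ← -0.250000 + (0.22/2)·(0.470000 + 0.275608) = -0.167983
s=-0.380000, p=-0.167983:
  k1 = f(-0.380000, -0.167983) = 0.315808
  k2 = f(-0.160000, -0.098505) = 0.185190
  p ← -0.167983 + (0.22/2)·(0.315808 + 0.185190) = -0.112873
p(-0.16) ≈ -0.1129

-0.1129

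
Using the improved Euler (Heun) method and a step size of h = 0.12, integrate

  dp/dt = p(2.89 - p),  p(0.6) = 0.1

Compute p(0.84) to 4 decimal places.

Heun: k1 = f(t_n, p_n); k2 = f(t_n + h, p_n + h·k1); p_{n+1} = p_n + (h/2)·(k1 + k2).
t=0.600000, p=0.100000:
  k1 = f(0.600000, 0.100000) = 0.279000
  k2 = f(0.720000, 0.133480) = 0.367940
  p ← 0.100000 + (0.12/2)·(0.279000 + 0.367940) = 0.138816
t=0.720000, p=0.138816:
  k1 = f(0.720000, 0.138816) = 0.381909
  k2 = f(0.840000, 0.184646) = 0.499532
  p ← 0.138816 + (0.12/2)·(0.381909 + 0.499532) = 0.191703
p(0.84) ≈ 0.1917

0.1917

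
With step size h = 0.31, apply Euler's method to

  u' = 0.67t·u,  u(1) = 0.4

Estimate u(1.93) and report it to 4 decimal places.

0.8213

Euler: u_{n+1} = u_n + h·f(t_n, u_n).
t=1.000000, u=0.400000: f=0.268000 → u ← 0.400000 + 0.31·0.268000 = 0.483080
t=1.310000, u=0.483080: f=0.423999 → u ← 0.483080 + 0.31·0.423999 = 0.614520
t=1.620000, u=0.614520: f=0.667000 → u ← 0.614520 + 0.31·0.667000 = 0.821290
u(1.93) ≈ 0.8213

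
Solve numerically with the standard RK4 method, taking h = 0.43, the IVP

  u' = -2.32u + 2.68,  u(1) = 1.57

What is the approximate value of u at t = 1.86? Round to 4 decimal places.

RK4: k1 = f(t_n, u_n); k2 = f(t_n + h/2, u_n + (h/2)·k1); k3 = f(t_n + h/2, u_n + (h/2)·k2); k4 = f(t_n + h, u_n + h·k3); u_{n+1} = u_n + (h/6)·(k1 + 2k2 + 2k3 + k4).
t=1.000000, u=1.570000:
  k1 = f(1.000000, 1.570000) = -0.962400
  k2 = f(1.215000, 1.363084) = -0.482355
  k3 = f(1.215000, 1.466294) = -0.721801
  k4 = f(1.430000, 1.259625) = -0.242331
  u ← 1.570000 + (0.43/6)·(k1 + 2k2 + 2k3 + k4) = 1.311065
t=1.430000, u=1.311065:
  k1 = f(1.430000, 1.311065) = -0.361671
  k2 = f(1.645000, 1.233306) = -0.181270
  k3 = f(1.645000, 1.272092) = -0.271254
  k4 = f(1.860000, 1.194426) = -0.091068
  u ← 1.311065 + (0.43/6)·(k1 + 2k2 + 2k3 + k4) = 1.213757
u(1.86) ≈ 1.2138

1.2138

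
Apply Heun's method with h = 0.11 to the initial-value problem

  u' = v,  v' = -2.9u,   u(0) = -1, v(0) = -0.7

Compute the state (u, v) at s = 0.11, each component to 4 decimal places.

-1.0595, -0.3687

Heun on (u,v): k1 = f(s_n, state_n); k2 = f(s_n + h, state_n + h·k1); state_{n+1} = state_n + (h/2)·(k1 + k2).
0.000000: (-1.000000, -0.700000)
  k1 = (-0.700000, 2.900000)
  predictor → (-1.077000, -0.381000)
  k2 = (-0.381000, 3.123300)
  → (-1.059455, -0.368718)
(u(0.11), v(0.11)) ≈ (-1.0595, -0.3687)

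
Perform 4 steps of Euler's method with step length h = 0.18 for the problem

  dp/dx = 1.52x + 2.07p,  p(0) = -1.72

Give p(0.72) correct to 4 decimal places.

-5.7295

Euler: p_{n+1} = p_n + h·f(x_n, p_n).
x=0.000000, p=-1.720000: f=-3.560400 → p ← -1.720000 + 0.18·(-3.560400) = -2.360872
x=0.180000, p=-2.360872: f=-4.613405 → p ← -2.360872 + 0.18·(-4.613405) = -3.191285
x=0.360000, p=-3.191285: f=-6.058760 → p ← -3.191285 + 0.18·(-6.058760) = -4.281862
x=0.540000, p=-4.281862: f=-8.042654 → p ← -4.281862 + 0.18·(-8.042654) = -5.729539
p(0.72) ≈ -5.7295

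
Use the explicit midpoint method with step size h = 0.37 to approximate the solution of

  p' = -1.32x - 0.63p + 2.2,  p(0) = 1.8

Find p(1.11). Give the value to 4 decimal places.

1.9797

Midpoint: k1 = f(x_n, p_n); k2 = f(x_n + h/2, p_n + (h/2)·k1); p_{n+1} = p_n + h·k2.
x=0.000000, p=1.800000:
  k1 = f(0.000000, 1.800000) = 1.066000
  k2 = f(0.185000, 1.997210) = 0.697558
  p ← 1.800000 + 0.37·0.697558 = 2.058096
x=0.370000, p=2.058096:
  k1 = f(0.370000, 2.058096) = 0.414999
  k2 = f(0.555000, 2.134871) = 0.122431
  p ← 2.058096 + 0.37·0.122431 = 2.103396
x=0.740000, p=2.103396:
  k1 = f(0.740000, 2.103396) = -0.101939
  k2 = f(0.925000, 2.084537) = -0.334258
  p ← 2.103396 + 0.37·(-0.334258) = 1.979720
p(1.11) ≈ 1.9797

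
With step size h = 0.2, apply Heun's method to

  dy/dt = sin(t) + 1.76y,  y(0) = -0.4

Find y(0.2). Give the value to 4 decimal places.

Heun: k1 = f(t_n, y_n); k2 = f(t_n + h, y_n + h·k1); y_{n+1} = y_n + (h/2)·(k1 + k2).
t=0.000000, y=-0.400000:
  k1 = f(0.000000, -0.400000) = -0.704000
  k2 = f(0.200000, -0.540800) = -0.753139
  y ← -0.400000 + (0.2/2)·(-0.704000 + (-0.753139)) = -0.545714
y(0.2) ≈ -0.5457

-0.5457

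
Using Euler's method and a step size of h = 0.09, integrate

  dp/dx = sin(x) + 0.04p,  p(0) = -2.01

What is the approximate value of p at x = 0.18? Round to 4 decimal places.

Euler: p_{n+1} = p_n + h·f(x_n, p_n).
x=0.000000, p=-2.010000: f=-0.080400 → p ← -2.010000 + 0.09·(-0.080400) = -2.017236
x=0.090000, p=-2.017236: f=0.009189 → p ← -2.017236 + 0.09·0.009189 = -2.016409
p(0.18) ≈ -2.0164

-2.0164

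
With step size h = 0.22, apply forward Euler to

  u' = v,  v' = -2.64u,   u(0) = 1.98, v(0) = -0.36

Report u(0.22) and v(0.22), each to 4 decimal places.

1.9008, -1.5100

Euler on (u,v): u_{n+1} = u_n + h·u', v_{n+1} = v_n + h·v'.
0.000000: (1.980000, -0.360000); f=(-0.360000, -5.227200) → (1.900800, -1.509984)
(u(0.22), v(0.22)) ≈ (1.9008, -1.5100)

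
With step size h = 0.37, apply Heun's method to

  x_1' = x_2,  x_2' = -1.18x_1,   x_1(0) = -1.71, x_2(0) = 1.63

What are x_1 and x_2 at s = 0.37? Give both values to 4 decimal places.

-0.9688, 2.2449

Heun on (x_1,x_2): k1 = f(s_n, state_n); k2 = f(s_n + h, state_n + h·k1); state_{n+1} = state_n + (h/2)·(k1 + k2).
0.000000: (-1.710000, 1.630000)
  k1 = (1.630000, 2.017800)
  predictor → (-1.106900, 2.376586)
  k2 = (2.376586, 1.306142)
  → (-0.968782, 2.244929)
(x_1(0.37), x_2(0.37)) ≈ (-0.9688, 2.2449)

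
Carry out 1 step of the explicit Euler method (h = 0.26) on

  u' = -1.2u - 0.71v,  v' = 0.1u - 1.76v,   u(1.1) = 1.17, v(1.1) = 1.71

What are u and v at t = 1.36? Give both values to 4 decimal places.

0.4893, 0.9579

Euler on (u,v): u_{n+1} = u_n + h·u', v_{n+1} = v_n + h·v'.
1.100000: (1.170000, 1.710000); f=(-2.618100, -2.892600) → (0.489294, 0.957924)
(u(1.36), v(1.36)) ≈ (0.4893, 0.9579)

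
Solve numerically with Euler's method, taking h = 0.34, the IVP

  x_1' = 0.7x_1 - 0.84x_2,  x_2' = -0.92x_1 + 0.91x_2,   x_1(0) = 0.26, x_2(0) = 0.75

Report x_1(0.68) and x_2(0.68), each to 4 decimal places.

Euler on (x_1,x_2): x_1_{n+1} = x_1_n + h·x_1', x_2_{n+1} = x_2_n + h·x_2'.
0.000000: (0.260000, 0.750000); f=(-0.448000, 0.443300) → (0.107680, 0.900722)
0.340000: (0.107680, 0.900722); f=(-0.681230, 0.720591) → (-0.123938, 1.145723)
(x_1(0.68), x_2(0.68)) ≈ (-0.1239, 1.1457)

-0.1239, 1.1457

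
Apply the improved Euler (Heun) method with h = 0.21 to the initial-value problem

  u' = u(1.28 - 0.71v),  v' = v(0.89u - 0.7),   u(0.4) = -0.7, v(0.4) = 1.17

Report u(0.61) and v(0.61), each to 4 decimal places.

Heun on (u,v): k1 = f(t_n, state_n); k2 = f(t_n + h, state_n + h·k1); state_{n+1} = state_n + (h/2)·(k1 + k2).
0.400000: (-0.700000, 1.170000)
  k1 = (-0.314510, -1.547910)
  predictor → (-0.766047, 0.844939)
  k2 = (-0.520984, -1.167521)
  → (-0.787727, 0.884880)
(u(0.61), v(0.61)) ≈ (-0.7877, 0.8849)

-0.7877, 0.8849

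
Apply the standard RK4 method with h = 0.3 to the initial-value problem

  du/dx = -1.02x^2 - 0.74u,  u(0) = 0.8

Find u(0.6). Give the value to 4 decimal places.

RK4: k1 = f(x_n, u_n); k2 = f(x_n + h/2, u_n + (h/2)·k1); k3 = f(x_n + h/2, u_n + (h/2)·k2); k4 = f(x_n + h, u_n + h·k3); u_{n+1} = u_n + (h/6)·(k1 + 2k2 + 2k3 + k4).
x=0.000000, u=0.800000:
  k1 = f(0.000000, 0.800000) = -0.592000
  k2 = f(0.150000, 0.711200) = -0.549238
  k3 = f(0.150000, 0.717614) = -0.553985
  k4 = f(0.300000, 0.633805) = -0.560815
  u ← 0.800000 + (0.3/6)·(k1 + 2k2 + 2k3 + k4) = 0.632037
x=0.300000, u=0.632037:
  k1 = f(0.300000, 0.632037) = -0.559507
  k2 = f(0.450000, 0.548111) = -0.612152
  k3 = f(0.450000, 0.540214) = -0.606308
  k4 = f(0.600000, 0.450144) = -0.700307
  u ← 0.632037 + (0.3/6)·(k1 + 2k2 + 2k3 + k4) = 0.447200
u(0.6) ≈ 0.4472

0.4472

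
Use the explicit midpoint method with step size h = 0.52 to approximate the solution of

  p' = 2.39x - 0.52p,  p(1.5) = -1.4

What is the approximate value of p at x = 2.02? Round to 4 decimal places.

0.8627

Midpoint: k1 = f(x_n, p_n); k2 = f(x_n + h/2, p_n + (h/2)·k1); p_{n+1} = p_n + h·k2.
x=1.500000, p=-1.400000:
  k1 = f(1.500000, -1.400000) = 4.313000
  k2 = f(1.760000, -0.278620) = 4.351282
  p ← -1.400000 + 0.52·4.351282 = 0.862667
p(2.02) ≈ 0.8627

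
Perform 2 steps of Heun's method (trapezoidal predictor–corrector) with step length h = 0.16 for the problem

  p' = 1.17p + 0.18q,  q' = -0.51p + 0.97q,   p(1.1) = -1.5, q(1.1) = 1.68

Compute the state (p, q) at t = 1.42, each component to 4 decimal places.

Heun on (p,q): k1 = f(t_n, state_n); k2 = f(t_n + h, state_n + h·k1); state_{n+1} = state_n + (h/2)·(k1 + k2).
1.100000: (-1.500000, 1.680000)
  k1 = (-1.452600, 2.394600)
  predictor → (-1.732416, 2.063136)
  k2 = (-1.655562, 2.884774)
  → (-1.748653, 2.102350)
1.260000: (-1.748653, 2.102350)
  k1 = (-1.667501, 2.931092)
  predictor → (-2.015453, 2.571325)
  k2 = (-1.895242, 3.522066)
  → (-2.033672, 2.618603)
(p(1.42), q(1.42)) ≈ (-2.0337, 2.6186)

-2.0337, 2.6186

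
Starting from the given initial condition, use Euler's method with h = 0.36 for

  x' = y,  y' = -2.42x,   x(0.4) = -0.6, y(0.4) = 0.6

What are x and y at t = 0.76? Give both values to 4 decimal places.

Euler on (x,y): x_{n+1} = x_n + h·x', y_{n+1} = y_n + h·y'.
0.400000: (-0.600000, 0.600000); f=(0.600000, 1.452000) → (-0.384000, 1.122720)
(x(0.76), y(0.76)) ≈ (-0.3840, 1.1227)

-0.3840, 1.1227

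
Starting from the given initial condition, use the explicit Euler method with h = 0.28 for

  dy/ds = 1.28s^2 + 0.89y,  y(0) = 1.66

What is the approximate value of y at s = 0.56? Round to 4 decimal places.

Euler: y_{n+1} = y_n + h·f(s_n, y_n).
s=0.000000, y=1.660000: f=1.477400 → y ← 1.660000 + 0.28·1.477400 = 2.073672
s=0.280000, y=2.073672: f=1.945920 → y ← 2.073672 + 0.28·1.945920 = 2.618530
y(0.56) ≈ 2.6185

2.6185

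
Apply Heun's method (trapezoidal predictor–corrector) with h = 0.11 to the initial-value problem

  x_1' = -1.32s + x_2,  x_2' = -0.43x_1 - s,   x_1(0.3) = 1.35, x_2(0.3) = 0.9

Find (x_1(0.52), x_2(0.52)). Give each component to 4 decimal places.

Heun on (x_1,x_2): k1 = f(s_n, state_n); k2 = f(s_n + h, state_n + h·k1); state_{n+1} = state_n + (h/2)·(k1 + k2).
0.300000: (1.350000, 0.900000)
  k1 = (0.504000, -0.880500)
  predictor → (1.405440, 0.803145)
  k2 = (0.261945, -1.014339)
  → (1.392127, 0.795784)
0.410000: (1.392127, 0.795784)
  k1 = (0.254584, -1.008615)
  predictor → (1.420131, 0.684836)
  k2 = (-0.001564, -1.130656)
  → (1.406043, 0.678124)
(x_1(0.52), x_2(0.52)) ≈ (1.4060, 0.6781)

1.4060, 0.6781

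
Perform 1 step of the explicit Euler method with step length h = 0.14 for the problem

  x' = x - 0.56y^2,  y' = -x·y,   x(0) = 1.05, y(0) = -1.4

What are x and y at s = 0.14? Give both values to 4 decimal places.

Euler on (x,y): x_{n+1} = x_n + h·x', y_{n+1} = y_n + h·y'.
0.000000: (1.050000, -1.400000); f=(-0.047600, 1.470000) → (1.043336, -1.194200)
(x(0.14), y(0.14)) ≈ (1.0433, -1.1942)

1.0433, -1.1942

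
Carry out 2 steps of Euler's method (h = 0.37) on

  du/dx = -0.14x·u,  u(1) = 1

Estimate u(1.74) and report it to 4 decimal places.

Euler: u_{n+1} = u_n + h·f(x_n, u_n).
x=1.000000, u=1.000000: f=-0.140000 → u ← 1.000000 + 0.37·(-0.140000) = 0.948200
x=1.370000, u=0.948200: f=-0.181865 → u ← 0.948200 + 0.37·(-0.181865) = 0.880910
u(1.74) ≈ 0.8809

0.8809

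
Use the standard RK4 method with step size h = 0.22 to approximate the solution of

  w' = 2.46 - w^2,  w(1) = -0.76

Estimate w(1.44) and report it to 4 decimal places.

RK4: k1 = f(x_n, w_n); k2 = f(x_n + h/2, w_n + (h/2)·k1); k3 = f(x_n + h/2, w_n + (h/2)·k2); k4 = f(x_n + h, w_n + h·k3); w_{n+1} = w_n + (h/6)·(k1 + 2k2 + 2k3 + k4).
x=1.000000, w=-0.760000:
  k1 = f(1.000000, -0.760000) = 1.882400
  k2 = f(1.110000, -0.552936) = 2.154262
  k3 = f(1.110000, -0.523031) = 2.186438
  k4 = f(1.220000, -0.278984) = 2.382168
  w ← -0.760000 + (0.22/6)·(k1 + 2k2 + 2k3 + k4) = -0.285314
x=1.220000, w=-0.285314:
  k1 = f(1.220000, -0.285314) = 2.378596
  k2 = f(1.330000, -0.023669) = 2.459440
  k3 = f(1.330000, -0.014776) = 2.459782
  k4 = f(1.440000, 0.255837) = 2.394547
  w ← -0.285314 + (0.22/6)·(k1 + 2k2 + 2k3 + k4) = 0.250444
w(1.44) ≈ 0.2504

0.2504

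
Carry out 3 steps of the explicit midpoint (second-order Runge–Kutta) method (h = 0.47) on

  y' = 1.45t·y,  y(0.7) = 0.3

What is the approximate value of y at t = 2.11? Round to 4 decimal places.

3.7566

Midpoint: k1 = f(t_n, y_n); k2 = f(t_n + h/2, y_n + (h/2)·k1); y_{n+1} = y_n + h·k2.
t=0.700000, y=0.300000:
  k1 = f(0.700000, 0.300000) = 0.304500
  k2 = f(0.935000, 0.371557) = 0.503739
  y ← 0.300000 + 0.47·0.503739 = 0.536757
t=1.170000, y=0.536757:
  k1 = f(1.170000, 0.536757) = 0.910609
  k2 = f(1.405000, 0.750750) = 1.529466
  y ← 0.536757 + 0.47·1.529466 = 1.255607
t=1.640000, y=1.255607:
  k1 = f(1.640000, 1.255607) = 2.985832
  k2 = f(1.875000, 1.957277) = 5.321347
  y ← 1.255607 + 0.47·5.321347 = 3.756640
y(2.11) ≈ 3.7566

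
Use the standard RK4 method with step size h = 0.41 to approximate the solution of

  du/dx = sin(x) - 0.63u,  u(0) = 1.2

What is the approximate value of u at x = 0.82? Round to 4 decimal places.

RK4: k1 = f(x_n, u_n); k2 = f(x_n + h/2, u_n + (h/2)·k1); k3 = f(x_n + h/2, u_n + (h/2)·k2); k4 = f(x_n + h, u_n + h·k3); u_{n+1} = u_n + (h/6)·(k1 + 2k2 + 2k3 + k4).
x=0.000000, u=1.200000:
  k1 = f(0.000000, 1.200000) = -0.756000
  k2 = f(0.205000, 1.045020) = -0.454795
  k3 = f(0.205000, 1.106767) = -0.493696
  k4 = f(0.410000, 0.997585) = -0.229869
  u ← 1.200000 + (0.41/6)·(k1 + 2k2 + 2k3 + k4) = 1.003005
x=0.410000, u=1.003005:
  k1 = f(0.410000, 1.003005) = -0.233284
  k2 = f(0.615000, 0.955182) = -0.024806
  k3 = f(0.615000, 0.997920) = -0.051731
  k4 = f(0.820000, 0.981795) = 0.112615
  u ← 1.003005 + (0.41/6)·(k1 + 2k2 + 2k3 + k4) = 0.984299
u(0.82) ≈ 0.9843

0.9843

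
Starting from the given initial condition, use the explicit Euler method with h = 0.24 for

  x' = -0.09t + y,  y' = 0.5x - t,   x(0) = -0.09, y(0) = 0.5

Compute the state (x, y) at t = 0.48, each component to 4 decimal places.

0.1422, 0.4352

Euler on (x,y): x_{n+1} = x_n + h·x', y_{n+1} = y_n + h·y'.
0.000000: (-0.090000, 0.500000); f=(0.500000, -0.045000) → (0.030000, 0.489200)
0.240000: (0.030000, 0.489200); f=(0.467600, -0.225000) → (0.142224, 0.435200)
(x(0.48), y(0.48)) ≈ (0.1422, 0.4352)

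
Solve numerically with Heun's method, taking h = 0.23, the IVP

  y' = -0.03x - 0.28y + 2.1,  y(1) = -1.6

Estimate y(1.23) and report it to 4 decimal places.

-1.0403

Heun: k1 = f(x_n, y_n); k2 = f(x_n + h, y_n + h·k1); y_{n+1} = y_n + (h/2)·(k1 + k2).
x=1.000000, y=-1.600000:
  k1 = f(1.000000, -1.600000) = 2.518000
  k2 = f(1.230000, -1.020860) = 2.348941
  y ← -1.600000 + (0.23/2)·(2.518000 + 2.348941) = -1.040302
y(1.23) ≈ -1.0403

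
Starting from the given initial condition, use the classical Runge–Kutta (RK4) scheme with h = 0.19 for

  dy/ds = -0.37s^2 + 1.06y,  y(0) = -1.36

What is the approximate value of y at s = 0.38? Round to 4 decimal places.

-2.0421

RK4: k1 = f(s_n, y_n); k2 = f(s_n + h/2, y_n + (h/2)·k1); k3 = f(s_n + h/2, y_n + (h/2)·k2); k4 = f(s_n + h, y_n + h·k3); y_{n+1} = y_n + (h/6)·(k1 + 2k2 + 2k3 + k4).
s=0.000000, y=-1.360000:
  k1 = f(0.000000, -1.360000) = -1.441600
  k2 = f(0.095000, -1.496952) = -1.590108
  k3 = f(0.095000, -1.511060) = -1.605063
  k4 = f(0.190000, -1.664962) = -1.778217
  y ← -1.360000 + (0.19/6)·(k1 + 2k2 + 2k3 + k4) = -1.664322
s=0.190000, y=-1.664322:
  k1 = f(0.190000, -1.664322) = -1.777538
  k2 = f(0.285000, -1.833188) = -1.973232
  k3 = f(0.285000, -1.851779) = -1.992939
  k4 = f(0.380000, -2.042980) = -2.218987
  y ← -1.664322 + (0.19/6)·(k1 + 2k2 + 2k3 + k4) = -2.042069
y(0.38) ≈ -2.0421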